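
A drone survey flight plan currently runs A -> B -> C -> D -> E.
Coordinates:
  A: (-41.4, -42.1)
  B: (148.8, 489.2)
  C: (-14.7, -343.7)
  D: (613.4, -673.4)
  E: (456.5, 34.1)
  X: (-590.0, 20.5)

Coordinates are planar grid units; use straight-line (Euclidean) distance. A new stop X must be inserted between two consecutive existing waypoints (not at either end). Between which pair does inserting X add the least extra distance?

Added distance for inserting X between each consecutive pair:
A–B: 862.8
B–C: 707.0
C–D: 1360.6
D–E: 1711.0
Smallest added distance is 707.0, inserting between B and C.

between B and C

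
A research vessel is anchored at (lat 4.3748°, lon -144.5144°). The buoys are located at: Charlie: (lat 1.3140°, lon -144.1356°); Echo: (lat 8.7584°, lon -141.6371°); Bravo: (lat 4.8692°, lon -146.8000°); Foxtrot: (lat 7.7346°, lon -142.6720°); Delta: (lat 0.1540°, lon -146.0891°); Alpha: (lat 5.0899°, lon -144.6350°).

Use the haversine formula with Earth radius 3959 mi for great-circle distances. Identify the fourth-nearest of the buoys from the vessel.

Foxtrot

Distances from the vessel ((lat 4.3748°, lon -144.5144°)):
Alpha: 50.1 mi
Bravo: 161.1 mi
Charlie: 213.1 mi
Foxtrot: 264.4 mi
Delta: 311.2 mi
Echo: 361.6 mi
The fourth-nearest is Foxtrot at 264.4 mi.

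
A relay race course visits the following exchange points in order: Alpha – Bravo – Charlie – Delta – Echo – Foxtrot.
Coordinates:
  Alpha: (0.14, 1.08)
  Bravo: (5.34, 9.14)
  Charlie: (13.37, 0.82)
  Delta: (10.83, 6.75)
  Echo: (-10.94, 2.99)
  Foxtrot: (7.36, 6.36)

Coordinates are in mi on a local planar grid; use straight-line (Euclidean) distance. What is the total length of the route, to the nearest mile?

Leg distances:
Alpha→Bravo: 9.6 mi  (cumulative 9.6 mi)
Bravo→Charlie: 11.6 mi  (cumulative 21.2 mi)
Charlie→Delta: 6.5 mi  (cumulative 27.6 mi)
Delta→Echo: 22.1 mi  (cumulative 49.7 mi)
Echo→Foxtrot: 18.6 mi  (cumulative 68.3 mi)
Total route length ≈ 68 mi.

68 mi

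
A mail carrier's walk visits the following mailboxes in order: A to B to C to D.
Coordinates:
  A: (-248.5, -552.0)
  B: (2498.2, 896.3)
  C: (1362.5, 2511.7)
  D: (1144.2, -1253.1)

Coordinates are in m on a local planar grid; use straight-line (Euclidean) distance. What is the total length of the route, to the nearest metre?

8851 m

Leg distances:
A→B: 3105.1 m  (cumulative 3105.1 m)
B→C: 1974.7 m  (cumulative 5079.8 m)
C→D: 3771.1 m  (cumulative 8850.9 m)
Total route length ≈ 8851 m.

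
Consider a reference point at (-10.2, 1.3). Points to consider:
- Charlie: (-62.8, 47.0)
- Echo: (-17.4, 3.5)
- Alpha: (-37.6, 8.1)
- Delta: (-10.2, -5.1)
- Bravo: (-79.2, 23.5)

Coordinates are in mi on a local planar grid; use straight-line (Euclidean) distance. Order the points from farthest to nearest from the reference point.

Distances from the reference point:
Bravo (-79.2, 23.5): 72.5 mi
Charlie (-62.8, 47.0): 69.7 mi
Alpha (-37.6, 8.1): 28.2 mi
Echo (-17.4, 3.5): 7.5 mi
Delta (-10.2, -5.1): 6.4 mi

Bravo, Charlie, Alpha, Echo, Delta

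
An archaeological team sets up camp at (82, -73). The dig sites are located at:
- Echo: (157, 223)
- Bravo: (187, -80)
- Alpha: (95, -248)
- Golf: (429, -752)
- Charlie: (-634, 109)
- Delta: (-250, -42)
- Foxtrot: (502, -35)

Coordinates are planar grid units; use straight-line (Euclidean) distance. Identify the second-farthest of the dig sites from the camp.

Charlie

Distances from the camp ((82, -73)):
Golf: 762.5
Charlie: 738.8
Foxtrot: 421.7
Delta: 333.4
Echo: 305.4
Alpha: 175.5
Bravo: 105.2
The second-farthest is Charlie at 738.8.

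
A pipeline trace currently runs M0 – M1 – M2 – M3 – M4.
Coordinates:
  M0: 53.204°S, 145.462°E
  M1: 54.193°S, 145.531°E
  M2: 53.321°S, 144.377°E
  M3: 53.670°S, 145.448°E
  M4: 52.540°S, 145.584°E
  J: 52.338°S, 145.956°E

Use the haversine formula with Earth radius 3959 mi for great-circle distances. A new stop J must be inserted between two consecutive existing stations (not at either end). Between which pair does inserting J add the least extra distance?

Added distance for inserting J between each consecutive pair:
M0–M1: 124.3 mi
M1–M2: 147.5 mi
M2–M3: 138.9 mi
M3–M4: 37.1 mi
Smallest added distance is 37.1 mi, inserting between M3 and M4.

between M3 and M4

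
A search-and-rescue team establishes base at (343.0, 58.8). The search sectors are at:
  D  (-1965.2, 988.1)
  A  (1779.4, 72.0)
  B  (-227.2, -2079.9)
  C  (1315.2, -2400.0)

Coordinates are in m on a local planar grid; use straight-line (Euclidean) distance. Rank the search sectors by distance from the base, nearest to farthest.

Distances from the base:
A (1779.4, 72.0): 1436.5 m
B (-227.2, -2079.9): 2213.4 m
D (-1965.2, 988.1): 2488.2 m
C (1315.2, -2400.0): 2644.0 m

A, B, D, C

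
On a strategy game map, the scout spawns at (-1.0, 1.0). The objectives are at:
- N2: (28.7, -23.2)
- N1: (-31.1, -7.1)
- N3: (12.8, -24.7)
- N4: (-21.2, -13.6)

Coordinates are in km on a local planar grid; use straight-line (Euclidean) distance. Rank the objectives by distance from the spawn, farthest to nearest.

N2, N1, N3, N4

Distances from the spawn:
N2 (28.7, -23.2): 38.3 km
N1 (-31.1, -7.1): 31.2 km
N3 (12.8, -24.7): 29.2 km
N4 (-21.2, -13.6): 24.9 km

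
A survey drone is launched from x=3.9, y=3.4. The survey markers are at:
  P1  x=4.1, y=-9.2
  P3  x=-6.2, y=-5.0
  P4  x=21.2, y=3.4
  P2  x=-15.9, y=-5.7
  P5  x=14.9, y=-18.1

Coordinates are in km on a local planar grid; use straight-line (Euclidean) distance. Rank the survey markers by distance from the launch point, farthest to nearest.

Computing each straight-line distance from x=3.9, y=3.4:
P5 x=14.9, y=-18.1: 24.2 km
P2 x=-15.9, y=-5.7: 21.8 km
P4 x=21.2, y=3.4: 17.3 km
P3 x=-6.2, y=-5.0: 13.1 km
P1 x=4.1, y=-9.2: 12.6 km

P5, P2, P4, P3, P1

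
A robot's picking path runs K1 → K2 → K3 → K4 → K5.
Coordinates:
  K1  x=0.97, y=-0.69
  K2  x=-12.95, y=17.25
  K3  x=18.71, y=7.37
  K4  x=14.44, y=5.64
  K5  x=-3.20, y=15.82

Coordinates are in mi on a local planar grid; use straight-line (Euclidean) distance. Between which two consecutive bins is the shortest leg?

Leg distances:
K1→K2: 22.7 mi
K2→K3: 33.2 mi
K3→K4: 4.6 mi
K4→K5: 20.4 mi
The shortest leg is K3–K4 at 4.6 mi.

K3–K4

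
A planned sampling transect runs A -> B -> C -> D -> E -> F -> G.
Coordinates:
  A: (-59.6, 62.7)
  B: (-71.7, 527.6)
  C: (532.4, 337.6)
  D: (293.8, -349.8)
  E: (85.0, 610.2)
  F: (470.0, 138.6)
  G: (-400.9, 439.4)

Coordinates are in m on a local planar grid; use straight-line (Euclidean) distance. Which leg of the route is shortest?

A–B

Leg distances:
A→B: 465.1 m
B→C: 633.3 m
C→D: 727.6 m
D→E: 982.4 m
E→F: 608.8 m
F→G: 921.4 m
The shortest leg is A–B at 465.1 m.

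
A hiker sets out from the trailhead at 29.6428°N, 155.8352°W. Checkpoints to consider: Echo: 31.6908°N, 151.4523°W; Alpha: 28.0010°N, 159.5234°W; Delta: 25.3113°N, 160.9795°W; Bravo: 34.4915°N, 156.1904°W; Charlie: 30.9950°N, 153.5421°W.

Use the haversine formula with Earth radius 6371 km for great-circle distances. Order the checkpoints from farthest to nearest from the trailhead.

Delta, Bravo, Echo, Alpha, Charlie

Distances from the trailhead:
Delta 25.3113°N, 160.9795°W: 699.5 km
Bravo 34.4915°N, 156.1904°W: 540.2 km
Echo 31.6908°N, 151.4523°W: 477.0 km
Alpha 28.0010°N, 159.5234°W: 403.0 km
Charlie 30.9950°N, 153.5421°W: 266.5 km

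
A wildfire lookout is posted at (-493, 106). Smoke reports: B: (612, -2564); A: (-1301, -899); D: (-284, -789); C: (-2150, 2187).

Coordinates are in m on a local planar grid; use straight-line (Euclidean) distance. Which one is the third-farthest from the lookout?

Distance to each, sorted:
B: 2889.6 m
C: 2660.1 m
A: 1289.5 m
D: 919.1 m
The third-farthest is A at 1289.5 m.

A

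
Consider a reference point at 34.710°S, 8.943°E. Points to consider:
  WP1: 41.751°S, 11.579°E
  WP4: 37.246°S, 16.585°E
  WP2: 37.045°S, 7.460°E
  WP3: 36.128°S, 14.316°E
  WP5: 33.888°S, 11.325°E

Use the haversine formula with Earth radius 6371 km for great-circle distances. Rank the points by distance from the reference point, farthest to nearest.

Distances from the reference point:
WP1 41.751°S, 11.579°E: 816.0 km
WP4 37.246°S, 16.585°E: 742.9 km
WP3 36.128°S, 14.316°E: 511.7 km
WP2 37.045°S, 7.460°E: 292.0 km
WP5 33.888°S, 11.325°E: 237.1 km

WP1, WP4, WP3, WP2, WP5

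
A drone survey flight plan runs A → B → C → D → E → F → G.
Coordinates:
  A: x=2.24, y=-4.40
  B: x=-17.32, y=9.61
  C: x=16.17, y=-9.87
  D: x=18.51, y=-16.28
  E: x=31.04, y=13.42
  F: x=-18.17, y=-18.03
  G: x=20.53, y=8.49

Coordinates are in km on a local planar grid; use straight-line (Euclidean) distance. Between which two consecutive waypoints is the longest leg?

E–F

Leg distances:
A→B: 24.1 km
B→C: 38.7 km
C→D: 6.8 km
D→E: 32.2 km
E→F: 58.4 km
F→G: 46.9 km
The longest leg is E–F at 58.4 km.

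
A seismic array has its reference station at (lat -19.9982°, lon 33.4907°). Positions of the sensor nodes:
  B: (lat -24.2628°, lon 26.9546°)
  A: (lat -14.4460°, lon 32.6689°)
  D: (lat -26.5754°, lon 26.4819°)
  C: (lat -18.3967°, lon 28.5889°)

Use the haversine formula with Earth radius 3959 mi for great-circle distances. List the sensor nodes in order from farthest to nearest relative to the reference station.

D, B, A, C

Computing each great-circle distance from (lat -19.9982°, lon 33.4907°):
D (lat -26.5754°, lon 26.4819°): 635.6 mi
B (lat -24.2628°, lon 26.9546°): 511.6 mi
A (lat -14.4460°, lon 32.6689°): 387.5 mi
C (lat -18.3967°, lon 28.5889°): 338.4 mi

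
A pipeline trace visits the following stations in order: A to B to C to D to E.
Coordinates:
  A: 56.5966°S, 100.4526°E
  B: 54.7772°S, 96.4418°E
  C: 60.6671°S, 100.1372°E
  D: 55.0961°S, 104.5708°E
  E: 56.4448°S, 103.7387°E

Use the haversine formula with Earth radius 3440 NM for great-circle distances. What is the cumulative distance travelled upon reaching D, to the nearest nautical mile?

910 NM

Leg distances:
A→B: 174.2 NM  (cumulative 174.2 NM)
B→C: 372.8 NM  (cumulative 547.0 NM)
C→D: 363.0 NM  (cumulative 910.0 NM)
Cumulative distance at D ≈ 910 NM.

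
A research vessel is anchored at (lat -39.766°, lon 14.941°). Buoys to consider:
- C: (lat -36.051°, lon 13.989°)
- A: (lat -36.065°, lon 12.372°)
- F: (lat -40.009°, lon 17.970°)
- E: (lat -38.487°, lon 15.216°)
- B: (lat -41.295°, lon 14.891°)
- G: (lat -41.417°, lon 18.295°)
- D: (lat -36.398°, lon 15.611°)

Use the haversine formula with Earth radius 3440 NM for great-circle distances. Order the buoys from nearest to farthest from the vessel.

E, B, F, G, D, C, A

Distance from the vessel at (lat -39.766°, lon 14.941°) to each:
E (lat -38.487°, lon 15.216°): 77.9 NM
B (lat -41.295°, lon 14.891°): 91.8 NM
F (lat -40.009°, lon 17.970°): 140.3 NM
G (lat -41.417°, lon 18.295°): 182.2 NM
D (lat -36.398°, lon 15.611°): 204.7 NM
C (lat -36.051°, lon 13.989°): 227.6 NM
A (lat -36.065°, lon 12.372°): 253.3 NM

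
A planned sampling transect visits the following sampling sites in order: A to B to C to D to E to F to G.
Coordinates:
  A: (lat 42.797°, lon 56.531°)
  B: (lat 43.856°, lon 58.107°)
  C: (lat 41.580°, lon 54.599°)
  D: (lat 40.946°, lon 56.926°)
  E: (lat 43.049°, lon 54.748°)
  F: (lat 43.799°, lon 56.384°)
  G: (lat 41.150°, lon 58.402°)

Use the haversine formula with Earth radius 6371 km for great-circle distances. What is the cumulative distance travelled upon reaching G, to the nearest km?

1552 km

Leg distances:
A→B: 173.5 km  (cumulative 173.5 km)
B→C: 382.3 km  (cumulative 555.8 km)
C→D: 206.9 km  (cumulative 762.7 km)
D→E: 295.1 km  (cumulative 1057.7 km)
E→F: 156.2 km  (cumulative 1214.0 km)
F→G: 337.8 km  (cumulative 1551.8 km)
Cumulative distance at G ≈ 1552 km.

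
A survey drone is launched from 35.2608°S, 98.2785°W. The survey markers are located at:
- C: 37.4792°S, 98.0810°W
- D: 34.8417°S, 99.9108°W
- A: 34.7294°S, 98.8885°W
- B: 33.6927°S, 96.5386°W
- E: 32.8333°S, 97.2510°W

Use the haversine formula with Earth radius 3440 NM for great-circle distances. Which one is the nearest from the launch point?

A

Distance to each, sorted:
A: 43.8 NM
D: 84.1 NM
B: 127.6 NM
C: 133.5 NM
E: 154.4 NM
The nearest is A at 43.8 NM.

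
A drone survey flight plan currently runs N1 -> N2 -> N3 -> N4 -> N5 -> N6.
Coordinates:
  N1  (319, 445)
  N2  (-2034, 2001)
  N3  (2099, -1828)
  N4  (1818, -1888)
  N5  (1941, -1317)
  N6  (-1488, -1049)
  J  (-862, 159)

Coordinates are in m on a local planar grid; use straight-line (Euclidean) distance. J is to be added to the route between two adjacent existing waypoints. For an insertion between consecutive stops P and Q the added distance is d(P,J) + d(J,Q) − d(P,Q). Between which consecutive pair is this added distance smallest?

between N2 and N3

Added distance for inserting J between each consecutive pair:
N1–N2: 577.4 m
N2–N3: 115.1 m
N3–N4: 6650.9 m
N4–N5: 5956.1 m
N5–N6: 1089.0 m
Smallest added distance is 115.1 m, inserting between N2 and N3.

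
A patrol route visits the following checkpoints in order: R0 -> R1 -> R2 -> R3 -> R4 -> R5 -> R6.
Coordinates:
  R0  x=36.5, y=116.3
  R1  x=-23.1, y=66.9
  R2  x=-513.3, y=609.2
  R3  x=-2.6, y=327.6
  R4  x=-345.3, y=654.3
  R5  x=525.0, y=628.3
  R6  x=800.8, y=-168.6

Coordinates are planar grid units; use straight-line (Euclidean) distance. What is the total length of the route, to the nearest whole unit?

3579

Leg distances:
R0→R1: 77.4  (cumulative 77.4)
R1→R2: 731.0  (cumulative 808.4)
R2→R3: 583.2  (cumulative 1391.6)
R3→R4: 473.5  (cumulative 1865.1)
R4→R5: 870.7  (cumulative 2735.8)
R5→R6: 843.3  (cumulative 3579.1)
Total route length ≈ 3579.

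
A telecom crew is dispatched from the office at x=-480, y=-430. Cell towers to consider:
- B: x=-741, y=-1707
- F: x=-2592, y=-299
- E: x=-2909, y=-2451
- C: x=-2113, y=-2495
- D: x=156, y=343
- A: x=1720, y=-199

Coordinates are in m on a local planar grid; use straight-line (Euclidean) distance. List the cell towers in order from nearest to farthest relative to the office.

D, B, F, A, C, E

Distance from the office at x=-480, y=-430 to each:
D x=156, y=343: 1001.0 m
B x=-741, y=-1707: 1303.4 m
F x=-2592, y=-299: 2116.1 m
A x=1720, y=-199: 2212.1 m
C x=-2113, y=-2495: 2632.7 m
E x=-2909, y=-2451: 3159.8 m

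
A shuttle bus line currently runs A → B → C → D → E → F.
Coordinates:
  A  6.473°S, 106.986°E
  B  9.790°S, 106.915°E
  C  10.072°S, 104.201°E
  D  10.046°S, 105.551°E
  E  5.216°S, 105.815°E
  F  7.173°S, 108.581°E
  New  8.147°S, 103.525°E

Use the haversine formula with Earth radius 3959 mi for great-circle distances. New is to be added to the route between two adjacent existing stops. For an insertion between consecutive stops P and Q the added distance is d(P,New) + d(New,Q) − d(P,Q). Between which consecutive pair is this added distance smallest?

Added distance for inserting New between each consecutive pair:
A–B: 292.4 mi
B–C: 212.8 mi
C–D: 239.5 mi
D–E: 112.7 mi
E–F: 375.8 mi
Smallest added distance is 112.7 mi, inserting between D and E.

between D and E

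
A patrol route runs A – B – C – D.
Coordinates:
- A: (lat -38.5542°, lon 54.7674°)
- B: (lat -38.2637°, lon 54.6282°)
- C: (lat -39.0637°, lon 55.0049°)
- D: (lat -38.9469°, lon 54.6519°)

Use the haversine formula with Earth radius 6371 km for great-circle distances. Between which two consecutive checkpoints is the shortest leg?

Leg distances:
A→B: 34.5 km
B→C: 94.8 km
C→D: 33.2 km
The shortest leg is C–D at 33.2 km.

C–D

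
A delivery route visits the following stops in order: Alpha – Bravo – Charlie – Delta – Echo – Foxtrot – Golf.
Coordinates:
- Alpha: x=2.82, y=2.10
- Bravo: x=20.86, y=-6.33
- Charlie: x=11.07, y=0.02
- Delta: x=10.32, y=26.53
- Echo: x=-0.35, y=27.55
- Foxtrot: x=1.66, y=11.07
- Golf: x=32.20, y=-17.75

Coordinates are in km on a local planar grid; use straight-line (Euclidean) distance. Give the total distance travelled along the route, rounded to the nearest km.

Leg distances:
Alpha→Bravo: 19.9 km  (cumulative 19.9 km)
Bravo→Charlie: 11.7 km  (cumulative 31.6 km)
Charlie→Delta: 26.5 km  (cumulative 58.1 km)
Delta→Echo: 10.7 km  (cumulative 68.8 km)
Echo→Foxtrot: 16.6 km  (cumulative 85.4 km)
Foxtrot→Golf: 42.0 km  (cumulative 127.4 km)
Total route length ≈ 127 km.

127 km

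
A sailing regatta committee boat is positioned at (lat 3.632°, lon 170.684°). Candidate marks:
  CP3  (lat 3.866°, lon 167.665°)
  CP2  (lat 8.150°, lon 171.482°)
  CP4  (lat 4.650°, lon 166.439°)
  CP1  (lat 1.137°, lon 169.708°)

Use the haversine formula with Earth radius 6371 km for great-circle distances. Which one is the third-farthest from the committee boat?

CP3

Distances from the committee boat ((lat 3.632°, lon 170.684°)):
CP2: 510.1 km
CP4: 484.2 km
CP3: 336.0 km
CP1: 297.9 km
The third-farthest is CP3 at 336.0 km.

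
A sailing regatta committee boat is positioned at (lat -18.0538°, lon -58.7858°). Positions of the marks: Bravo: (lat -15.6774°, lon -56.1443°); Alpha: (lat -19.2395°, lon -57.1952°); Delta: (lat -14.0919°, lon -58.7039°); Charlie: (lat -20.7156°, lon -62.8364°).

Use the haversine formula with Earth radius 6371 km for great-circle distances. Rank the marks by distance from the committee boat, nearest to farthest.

Alpha, Bravo, Delta, Charlie

Distance from the committee boat at (lat -18.0538°, lon -58.7858°) to each:
Alpha (lat -19.2395°, lon -57.1952°): 213.2 km
Bravo (lat -15.6774°, lon -56.1443°): 385.8 km
Delta (lat -14.0919°, lon -58.7039°): 440.6 km
Charlie (lat -20.7156°, lon -62.8364°): 517.8 km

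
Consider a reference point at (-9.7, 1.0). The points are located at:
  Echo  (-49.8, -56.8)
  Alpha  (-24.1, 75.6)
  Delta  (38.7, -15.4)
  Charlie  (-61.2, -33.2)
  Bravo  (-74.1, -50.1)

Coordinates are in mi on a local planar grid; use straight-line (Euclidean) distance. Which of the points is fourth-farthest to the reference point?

Charlie

Distance to each, sorted:
Bravo: 82.2 mi
Alpha: 76.0 mi
Echo: 70.3 mi
Charlie: 61.8 mi
Delta: 51.1 mi
The fourth-farthest is Charlie at 61.8 mi.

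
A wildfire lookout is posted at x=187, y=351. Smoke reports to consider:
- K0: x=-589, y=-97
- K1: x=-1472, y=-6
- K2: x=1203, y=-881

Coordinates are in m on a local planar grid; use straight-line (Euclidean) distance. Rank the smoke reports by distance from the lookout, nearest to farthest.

K0, K2, K1

Distance from the lookout at x=187, y=351 to each:
K0 x=-589, y=-97: 896.0 m
K2 x=1203, y=-881: 1596.9 m
K1 x=-1472, y=-6: 1697.0 m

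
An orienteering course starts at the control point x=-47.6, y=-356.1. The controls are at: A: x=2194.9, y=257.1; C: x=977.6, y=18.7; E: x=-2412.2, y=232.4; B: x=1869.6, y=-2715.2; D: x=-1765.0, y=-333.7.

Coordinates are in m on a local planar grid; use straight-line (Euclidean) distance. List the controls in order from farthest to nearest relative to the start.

Computing each straight-line distance from x=-47.6, y=-356.1:
B x=1869.6, y=-2715.2: 3039.9 m
E x=-2412.2, y=232.4: 2436.7 m
A x=2194.9, y=257.1: 2324.8 m
D x=-1765.0, y=-333.7: 1717.5 m
C x=977.6, y=18.7: 1091.6 m

B, E, A, D, C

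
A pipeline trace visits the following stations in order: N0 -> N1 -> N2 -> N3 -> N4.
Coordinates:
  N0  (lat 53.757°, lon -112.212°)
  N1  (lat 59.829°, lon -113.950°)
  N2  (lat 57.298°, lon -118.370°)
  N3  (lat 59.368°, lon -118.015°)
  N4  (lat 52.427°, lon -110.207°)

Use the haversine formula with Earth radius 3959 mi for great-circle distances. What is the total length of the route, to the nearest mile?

Leg distances:
N0→N1: 424.6 mi  (cumulative 424.6 mi)
N1→N2: 236.5 mi  (cumulative 661.1 mi)
N2→N3: 143.6 mi  (cumulative 804.7 mi)
N3→N4: 566.2 mi  (cumulative 1370.9 mi)
Total route length ≈ 1371 mi.

1371 mi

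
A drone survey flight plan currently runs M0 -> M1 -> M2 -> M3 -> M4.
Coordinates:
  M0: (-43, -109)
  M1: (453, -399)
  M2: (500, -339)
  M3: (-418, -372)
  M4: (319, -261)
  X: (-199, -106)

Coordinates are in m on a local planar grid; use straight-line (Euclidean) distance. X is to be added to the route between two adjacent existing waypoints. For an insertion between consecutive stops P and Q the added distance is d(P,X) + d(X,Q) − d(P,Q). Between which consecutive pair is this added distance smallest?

between M3 and M4

Added distance for inserting X between each consecutive pair:
M0–M1: 296.3 m
M1–M2: 1375.4 m
M2–M3: 162.8 m
M3–M4: 139.9 m
Smallest added distance is 139.9 m, inserting between M3 and M4.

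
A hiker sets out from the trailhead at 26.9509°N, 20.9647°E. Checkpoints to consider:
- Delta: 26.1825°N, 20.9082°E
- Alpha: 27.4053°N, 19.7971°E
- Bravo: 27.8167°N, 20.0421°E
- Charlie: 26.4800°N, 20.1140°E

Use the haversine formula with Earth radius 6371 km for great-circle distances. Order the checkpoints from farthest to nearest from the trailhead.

Distance from the trailhead at 26.9509°N, 20.9647°E to each:
Bravo 27.8167°N, 20.0421°E: 132.5 km
Alpha 27.4053°N, 19.7971°E: 126.1 km
Charlie 26.4800°N, 20.1140°E: 99.4 km
Delta 26.1825°N, 20.9082°E: 85.6 km

Bravo, Alpha, Charlie, Delta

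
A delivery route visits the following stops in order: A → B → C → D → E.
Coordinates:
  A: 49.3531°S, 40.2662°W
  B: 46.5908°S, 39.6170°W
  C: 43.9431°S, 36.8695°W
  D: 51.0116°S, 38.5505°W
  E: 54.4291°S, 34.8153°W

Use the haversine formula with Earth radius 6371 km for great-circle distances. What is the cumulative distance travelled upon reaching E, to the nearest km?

Leg distances:
A→B: 310.9 km  (cumulative 310.9 km)
B→C: 364.5 km  (cumulative 675.4 km)
C→D: 796.0 km  (cumulative 1471.5 km)
D→E: 455.6 km  (cumulative 1927.0 km)
Cumulative distance at E ≈ 1927 km.

1927 km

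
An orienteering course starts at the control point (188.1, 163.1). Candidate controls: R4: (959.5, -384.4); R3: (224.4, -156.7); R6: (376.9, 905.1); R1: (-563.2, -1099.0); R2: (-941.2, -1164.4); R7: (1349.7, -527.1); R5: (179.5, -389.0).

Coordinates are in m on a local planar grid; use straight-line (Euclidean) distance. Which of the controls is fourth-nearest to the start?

Distance to each, sorted:
R3: 321.9 m
R5: 552.2 m
R6: 765.6 m
R4: 945.9 m
R7: 1351.2 m
R1: 1468.8 m
R2: 1742.9 m
The fourth-nearest is R4 at 945.9 m.

R4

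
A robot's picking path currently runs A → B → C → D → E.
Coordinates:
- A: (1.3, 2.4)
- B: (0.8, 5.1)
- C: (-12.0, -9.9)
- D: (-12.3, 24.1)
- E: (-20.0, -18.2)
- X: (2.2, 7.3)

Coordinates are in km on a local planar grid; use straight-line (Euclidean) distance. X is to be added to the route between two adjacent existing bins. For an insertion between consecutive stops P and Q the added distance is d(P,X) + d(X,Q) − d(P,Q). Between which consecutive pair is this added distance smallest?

Added distance for inserting X between each consecutive pair:
A–B: 4.8 km
B–C: 5.2 km
C–D: 10.5 km
D–E: 13.0 km
Smallest added distance is 4.8 km, inserting between A and B.

between A and B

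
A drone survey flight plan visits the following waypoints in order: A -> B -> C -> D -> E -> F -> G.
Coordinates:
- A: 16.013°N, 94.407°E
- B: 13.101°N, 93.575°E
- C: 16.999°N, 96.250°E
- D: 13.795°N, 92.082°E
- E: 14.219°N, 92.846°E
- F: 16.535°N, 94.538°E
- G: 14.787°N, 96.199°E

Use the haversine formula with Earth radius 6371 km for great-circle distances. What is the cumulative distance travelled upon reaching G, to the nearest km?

2101 km

Leg distances:
A→B: 335.9 km  (cumulative 335.9 km)
B→C: 519.9 km  (cumulative 855.9 km)
C→D: 571.4 km  (cumulative 1427.3 km)
D→E: 95.0 km  (cumulative 1522.3 km)
E→F: 315.0 km  (cumulative 1837.3 km)
F→G: 263.4 km  (cumulative 2100.7 km)
Cumulative distance at G ≈ 2101 km.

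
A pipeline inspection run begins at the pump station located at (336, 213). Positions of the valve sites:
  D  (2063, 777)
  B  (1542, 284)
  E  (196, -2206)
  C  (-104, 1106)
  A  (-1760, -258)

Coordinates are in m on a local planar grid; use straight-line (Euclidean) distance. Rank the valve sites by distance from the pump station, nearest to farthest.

C, B, D, A, E

Computing each straight-line distance from (336, 213):
C (-104, 1106): 995.5 m
B (1542, 284): 1208.1 m
D (2063, 777): 1816.8 m
A (-1760, -258): 2148.3 m
E (196, -2206): 2423.0 m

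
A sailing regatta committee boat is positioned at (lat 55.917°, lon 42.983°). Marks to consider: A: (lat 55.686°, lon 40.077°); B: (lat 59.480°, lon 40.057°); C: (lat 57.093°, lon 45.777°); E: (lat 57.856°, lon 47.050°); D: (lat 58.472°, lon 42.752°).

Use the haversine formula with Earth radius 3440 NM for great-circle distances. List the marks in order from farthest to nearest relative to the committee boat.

B, E, D, C, A

Distances from the committee boat:
B (lat 59.480°, lon 40.057°): 233.6 NM
E (lat 57.856°, lon 47.050°): 177.0 NM
D (lat 58.472°, lon 42.752°): 153.6 NM
C (lat 57.093°, lon 45.777°): 116.4 NM
A (lat 55.686°, lon 40.077°): 99.0 NM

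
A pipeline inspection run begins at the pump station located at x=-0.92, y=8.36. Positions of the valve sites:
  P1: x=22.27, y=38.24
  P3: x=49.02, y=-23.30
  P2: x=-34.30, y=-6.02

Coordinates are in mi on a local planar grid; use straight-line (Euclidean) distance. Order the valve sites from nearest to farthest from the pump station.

P2, P1, P3

Distance from the pump station at x=-0.92, y=8.36 to each:
P2 x=-34.30, y=-6.02: 36.3 mi
P1 x=22.27, y=38.24: 37.8 mi
P3 x=49.02, y=-23.30: 59.1 mi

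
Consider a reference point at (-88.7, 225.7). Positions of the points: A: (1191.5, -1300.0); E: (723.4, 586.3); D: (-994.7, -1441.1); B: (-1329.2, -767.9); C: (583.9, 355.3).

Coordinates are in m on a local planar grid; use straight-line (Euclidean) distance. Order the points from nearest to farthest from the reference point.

C, E, B, D, A

Computing each straight-line distance from (-88.7, 225.7):
C (583.9, 355.3): 685.0 m
E (723.4, 586.3): 888.6 m
B (-1329.2, -767.9): 1589.4 m
D (-994.7, -1441.1): 1897.1 m
A (1191.5, -1300.0): 1991.7 m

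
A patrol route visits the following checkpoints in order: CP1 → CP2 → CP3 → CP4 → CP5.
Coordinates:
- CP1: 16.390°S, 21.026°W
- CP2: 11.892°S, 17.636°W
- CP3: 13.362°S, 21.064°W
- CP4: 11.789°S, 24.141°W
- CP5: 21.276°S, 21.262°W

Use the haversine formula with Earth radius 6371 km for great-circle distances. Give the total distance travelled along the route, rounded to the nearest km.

Leg distances:
CP1→CP2: 619.4 km  (cumulative 619.4 km)
CP2→CP3: 406.3 km  (cumulative 1025.7 km)
CP3→CP4: 377.0 km  (cumulative 1402.7 km)
CP4→CP5: 1098.5 km  (cumulative 2501.2 km)
Total route length ≈ 2501 km.

2501 km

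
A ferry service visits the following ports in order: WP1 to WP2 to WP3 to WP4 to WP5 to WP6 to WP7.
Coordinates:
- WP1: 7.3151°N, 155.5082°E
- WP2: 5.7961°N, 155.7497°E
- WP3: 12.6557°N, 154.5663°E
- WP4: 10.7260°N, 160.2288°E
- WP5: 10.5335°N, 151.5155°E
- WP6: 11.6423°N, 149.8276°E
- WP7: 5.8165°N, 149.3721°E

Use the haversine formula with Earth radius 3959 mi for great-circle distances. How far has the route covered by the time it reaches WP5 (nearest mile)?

Leg distances:
WP1→WP2: 106.3 mi  (cumulative 106.3 mi)
WP2→WP3: 480.8 mi  (cumulative 587.1 mi)
WP3→WP4: 405.7 mi  (cumulative 992.7 mi)
WP4→WP5: 591.9 mi  (cumulative 1584.6 mi)
Cumulative distance at WP5 ≈ 1585 mi.

1585 mi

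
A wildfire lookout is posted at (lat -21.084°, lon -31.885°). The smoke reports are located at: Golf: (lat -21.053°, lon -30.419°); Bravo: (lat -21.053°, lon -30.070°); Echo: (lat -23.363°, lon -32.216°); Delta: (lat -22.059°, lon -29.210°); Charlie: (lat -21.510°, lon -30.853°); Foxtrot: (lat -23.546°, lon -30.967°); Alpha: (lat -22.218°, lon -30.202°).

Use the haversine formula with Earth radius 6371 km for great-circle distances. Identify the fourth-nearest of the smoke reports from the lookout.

Distance to each, sorted:
Charlie: 116.9 km
Golf: 152.2 km
Bravo: 188.4 km
Alpha: 214.8 km
Echo: 255.7 km
Foxtrot: 289.6 km
Delta: 297.1 km
The fourth-nearest is Alpha at 214.8 km.

Alpha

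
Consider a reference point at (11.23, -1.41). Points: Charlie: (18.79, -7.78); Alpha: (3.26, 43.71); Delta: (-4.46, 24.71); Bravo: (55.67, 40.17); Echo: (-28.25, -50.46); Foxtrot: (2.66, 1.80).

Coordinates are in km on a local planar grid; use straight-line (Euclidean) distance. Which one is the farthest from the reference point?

Distance to each, sorted:
Echo: 63.0 km
Bravo: 60.9 km
Alpha: 45.8 km
Delta: 30.5 km
Charlie: 9.9 km
Foxtrot: 9.2 km
The farthest is Echo at 63.0 km.

Echo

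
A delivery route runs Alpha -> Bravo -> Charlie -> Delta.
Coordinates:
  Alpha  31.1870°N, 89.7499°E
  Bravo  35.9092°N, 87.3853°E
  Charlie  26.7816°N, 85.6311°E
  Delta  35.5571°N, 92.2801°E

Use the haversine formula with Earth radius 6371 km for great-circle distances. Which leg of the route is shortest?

Alpha–Bravo

Leg distances:
Alpha→Bravo: 568.9 km
Bravo→Charlie: 1028.5 km
Charlie→Delta: 1162.2 km
The shortest leg is Alpha–Bravo at 568.9 km.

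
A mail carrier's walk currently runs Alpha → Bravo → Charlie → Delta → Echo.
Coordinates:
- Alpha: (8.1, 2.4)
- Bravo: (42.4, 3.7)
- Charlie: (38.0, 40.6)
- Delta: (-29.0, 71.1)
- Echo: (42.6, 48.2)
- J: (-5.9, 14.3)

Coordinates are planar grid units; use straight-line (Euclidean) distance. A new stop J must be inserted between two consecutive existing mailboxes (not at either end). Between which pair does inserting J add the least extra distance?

between Alpha and Bravo

Added distance for inserting J between each consecutive pair:
Alpha–Bravo: 33.5
Bravo–Charlie: 63.5
Charlie–Delta: 38.9
Delta–Echo: 45.3
Smallest added distance is 33.5, inserting between Alpha and Bravo.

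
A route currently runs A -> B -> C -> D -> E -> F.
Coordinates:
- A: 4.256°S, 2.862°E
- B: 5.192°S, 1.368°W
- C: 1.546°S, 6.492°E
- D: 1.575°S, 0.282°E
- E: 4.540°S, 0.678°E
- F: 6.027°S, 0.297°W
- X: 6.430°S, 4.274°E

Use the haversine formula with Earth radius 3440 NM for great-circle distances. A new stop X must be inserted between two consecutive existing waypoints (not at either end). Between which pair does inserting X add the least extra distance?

Added distance for inserting X between each consecutive pair:
A–B: 241.3 NM
B–C: 147.6 NM
C–D: 326.2 NM
D–E: 440.4 NM
E–F: 410.3 NM
Smallest added distance is 147.6 NM, inserting between B and C.

between B and C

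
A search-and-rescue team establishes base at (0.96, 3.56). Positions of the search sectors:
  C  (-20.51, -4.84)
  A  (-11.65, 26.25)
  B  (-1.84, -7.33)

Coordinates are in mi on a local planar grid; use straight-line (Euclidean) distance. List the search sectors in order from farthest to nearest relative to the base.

A, C, B

Computing each straight-line distance from (0.96, 3.56):
A (-11.65, 26.25): 26.0 mi
C (-20.51, -4.84): 23.1 mi
B (-1.84, -7.33): 11.2 mi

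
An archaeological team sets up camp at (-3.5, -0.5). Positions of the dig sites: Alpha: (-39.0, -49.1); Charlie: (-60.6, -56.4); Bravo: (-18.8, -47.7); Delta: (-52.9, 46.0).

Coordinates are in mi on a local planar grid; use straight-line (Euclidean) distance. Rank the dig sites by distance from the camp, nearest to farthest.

Computing each straight-line distance from (-3.5, -0.5):
Bravo (-18.8, -47.7): 49.6 mi
Alpha (-39.0, -49.1): 60.2 mi
Delta (-52.9, 46.0): 67.8 mi
Charlie (-60.6, -56.4): 79.9 mi

Bravo, Alpha, Delta, Charlie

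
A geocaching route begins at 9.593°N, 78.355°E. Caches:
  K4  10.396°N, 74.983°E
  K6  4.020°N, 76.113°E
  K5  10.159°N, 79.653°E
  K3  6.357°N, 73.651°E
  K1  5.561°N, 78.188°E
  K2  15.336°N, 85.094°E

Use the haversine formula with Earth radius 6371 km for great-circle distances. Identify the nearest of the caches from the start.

K5

Distance to each, sorted:
K5: 155.5 km
K4: 379.9 km
K1: 448.7 km
K3: 630.7 km
K6: 667.3 km
K2: 970.9 km
The nearest is K5 at 155.5 km.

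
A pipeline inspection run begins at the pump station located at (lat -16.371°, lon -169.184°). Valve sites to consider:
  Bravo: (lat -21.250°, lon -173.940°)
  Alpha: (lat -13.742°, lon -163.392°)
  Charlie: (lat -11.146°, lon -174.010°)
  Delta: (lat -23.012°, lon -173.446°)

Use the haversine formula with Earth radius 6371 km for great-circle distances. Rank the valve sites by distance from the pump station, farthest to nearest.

Delta, Charlie, Bravo, Alpha

Distance from the pump station at (lat -16.371°, lon -169.184°) to each:
Delta (lat -23.012°, lon -173.446°): 862.6 km
Charlie (lat -11.146°, lon -174.010°): 780.4 km
Bravo (lat -21.250°, lon -173.940°): 738.0 km
Alpha (lat -13.742°, lon -163.392°): 687.1 km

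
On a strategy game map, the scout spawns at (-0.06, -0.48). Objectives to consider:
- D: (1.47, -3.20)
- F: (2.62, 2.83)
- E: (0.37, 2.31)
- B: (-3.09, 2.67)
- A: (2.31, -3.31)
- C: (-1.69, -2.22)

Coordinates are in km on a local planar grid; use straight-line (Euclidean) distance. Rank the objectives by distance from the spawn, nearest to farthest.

C, E, D, A, F, B

Distances from the spawn:
C (-1.69, -2.22): 2.4 km
E (0.37, 2.31): 2.8 km
D (1.47, -3.20): 3.1 km
A (2.31, -3.31): 3.7 km
F (2.62, 2.83): 4.3 km
B (-3.09, 2.67): 4.4 km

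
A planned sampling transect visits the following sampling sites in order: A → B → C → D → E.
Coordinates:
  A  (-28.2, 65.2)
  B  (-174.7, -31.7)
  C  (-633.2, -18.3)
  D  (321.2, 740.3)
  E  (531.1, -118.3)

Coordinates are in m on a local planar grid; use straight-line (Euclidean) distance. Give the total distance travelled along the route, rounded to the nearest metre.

2737 m

Leg distances:
A→B: 175.6 m  (cumulative 175.6 m)
B→C: 458.7 m  (cumulative 634.3 m)
C→D: 1219.2 m  (cumulative 1853.5 m)
D→E: 883.9 m  (cumulative 2737.4 m)
Total route length ≈ 2737 m.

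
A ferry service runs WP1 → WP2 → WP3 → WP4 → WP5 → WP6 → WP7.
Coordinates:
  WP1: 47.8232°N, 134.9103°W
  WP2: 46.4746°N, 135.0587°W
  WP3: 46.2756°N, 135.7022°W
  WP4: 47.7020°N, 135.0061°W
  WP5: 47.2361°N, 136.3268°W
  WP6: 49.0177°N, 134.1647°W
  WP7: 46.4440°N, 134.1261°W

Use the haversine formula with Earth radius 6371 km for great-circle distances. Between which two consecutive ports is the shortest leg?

Leg distances:
WP1→WP2: 150.4 km
WP2→WP3: 54.1 km
WP3→WP4: 167.2 km
WP4→WP5: 112.0 km
WP5→WP6: 254.9 km
WP6→WP7: 286.2 km
The shortest leg is WP2–WP3 at 54.1 km.

WP2–WP3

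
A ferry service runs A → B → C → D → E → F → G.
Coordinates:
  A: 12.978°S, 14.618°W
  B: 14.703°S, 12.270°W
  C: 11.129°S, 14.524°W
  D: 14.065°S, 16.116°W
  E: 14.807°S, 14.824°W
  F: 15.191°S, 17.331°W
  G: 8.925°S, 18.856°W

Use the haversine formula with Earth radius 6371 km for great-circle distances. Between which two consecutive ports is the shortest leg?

D–E

Leg distances:
A→B: 317.9 km
B→C: 466.5 km
C→D: 369.4 km
D→E: 161.8 km
E→F: 272.6 km
F→G: 716.2 km
The shortest leg is D–E at 161.8 km.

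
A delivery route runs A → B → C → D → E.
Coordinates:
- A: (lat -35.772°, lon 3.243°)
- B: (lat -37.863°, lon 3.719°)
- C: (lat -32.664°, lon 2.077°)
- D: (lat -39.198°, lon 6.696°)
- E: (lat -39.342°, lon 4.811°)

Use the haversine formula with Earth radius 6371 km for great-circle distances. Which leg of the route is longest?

C–D

Leg distances:
A→B: 236.3 km
B→C: 597.0 km
C→D: 836.8 km
D→E: 163.1 km
The longest leg is C–D at 836.8 km.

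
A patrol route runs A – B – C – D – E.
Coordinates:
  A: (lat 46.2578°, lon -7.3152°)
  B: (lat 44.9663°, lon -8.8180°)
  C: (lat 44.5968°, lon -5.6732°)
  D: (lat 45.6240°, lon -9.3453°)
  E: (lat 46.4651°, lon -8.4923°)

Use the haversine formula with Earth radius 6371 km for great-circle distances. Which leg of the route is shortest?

D–E

Leg distances:
A→B: 185.2 km
B→C: 251.6 km
C→D: 309.9 km
D→E: 114.4 km
The shortest leg is D–E at 114.4 km.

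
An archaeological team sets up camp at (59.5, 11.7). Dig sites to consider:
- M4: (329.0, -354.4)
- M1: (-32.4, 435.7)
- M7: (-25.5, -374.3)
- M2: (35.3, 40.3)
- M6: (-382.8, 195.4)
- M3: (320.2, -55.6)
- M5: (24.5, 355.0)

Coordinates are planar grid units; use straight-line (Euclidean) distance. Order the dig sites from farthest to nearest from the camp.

M6, M4, M1, M7, M5, M3, M2

Computing each straight-line distance from (59.5, 11.7):
M6 (-382.8, 195.4): 478.9
M4 (329.0, -354.4): 454.6
M1 (-32.4, 435.7): 433.8
M7 (-25.5, -374.3): 395.2
M5 (24.5, 355.0): 345.1
M3 (320.2, -55.6): 269.2
M2 (35.3, 40.3): 37.5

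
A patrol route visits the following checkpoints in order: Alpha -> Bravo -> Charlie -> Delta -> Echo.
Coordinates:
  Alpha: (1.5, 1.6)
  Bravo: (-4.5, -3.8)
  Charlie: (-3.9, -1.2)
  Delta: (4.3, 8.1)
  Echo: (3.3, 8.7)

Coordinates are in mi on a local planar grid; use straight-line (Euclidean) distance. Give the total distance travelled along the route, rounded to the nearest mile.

Leg distances:
Alpha→Bravo: 8.1 mi  (cumulative 8.1 mi)
Bravo→Charlie: 2.7 mi  (cumulative 10.7 mi)
Charlie→Delta: 12.4 mi  (cumulative 23.1 mi)
Delta→Echo: 1.2 mi  (cumulative 24.3 mi)
Total route length ≈ 24 mi.

24 mi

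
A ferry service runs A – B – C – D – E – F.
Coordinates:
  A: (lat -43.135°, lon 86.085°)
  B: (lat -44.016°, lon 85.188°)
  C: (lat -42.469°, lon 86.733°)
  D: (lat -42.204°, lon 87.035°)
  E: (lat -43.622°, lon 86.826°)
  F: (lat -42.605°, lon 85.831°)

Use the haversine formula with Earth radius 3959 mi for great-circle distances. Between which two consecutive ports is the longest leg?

Leg distances:
A→B: 75.6 mi
B→C: 132.2 mi
C→D: 23.9 mi
D→E: 98.5 mi
E→F: 86.4 mi
The longest leg is B–C at 132.2 mi.

B–C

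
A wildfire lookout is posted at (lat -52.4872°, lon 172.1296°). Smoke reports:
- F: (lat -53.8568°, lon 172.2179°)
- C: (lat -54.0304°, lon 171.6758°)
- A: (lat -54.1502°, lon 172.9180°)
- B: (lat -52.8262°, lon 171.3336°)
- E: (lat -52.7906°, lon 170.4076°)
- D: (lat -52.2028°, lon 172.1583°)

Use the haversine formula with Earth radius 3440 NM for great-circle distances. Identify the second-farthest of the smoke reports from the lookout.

Distances from the lookout ((lat -52.4872°, lon 172.1296°)):
A: 103.8 NM
C: 94.1 NM
F: 82.3 NM
E: 65.3 NM
B: 35.4 NM
D: 17.1 NM
The second-farthest is C at 94.1 NM.

C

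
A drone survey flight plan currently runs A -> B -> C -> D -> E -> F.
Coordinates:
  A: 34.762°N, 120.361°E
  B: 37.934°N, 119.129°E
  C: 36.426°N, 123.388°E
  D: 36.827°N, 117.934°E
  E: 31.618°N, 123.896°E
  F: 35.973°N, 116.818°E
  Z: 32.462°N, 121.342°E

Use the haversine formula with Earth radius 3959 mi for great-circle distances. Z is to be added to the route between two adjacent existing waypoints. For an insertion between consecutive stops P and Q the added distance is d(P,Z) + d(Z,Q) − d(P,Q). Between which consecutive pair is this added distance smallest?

Added distance for inserting Z between each consecutive pair:
A–B: 337.2 mi
B–C: 439.3 mi
C–D: 352.4 mi
D–E: 23.6 mi
E–F: 9.5 mi
Smallest added distance is 9.5 mi, inserting between E and F.

between E and F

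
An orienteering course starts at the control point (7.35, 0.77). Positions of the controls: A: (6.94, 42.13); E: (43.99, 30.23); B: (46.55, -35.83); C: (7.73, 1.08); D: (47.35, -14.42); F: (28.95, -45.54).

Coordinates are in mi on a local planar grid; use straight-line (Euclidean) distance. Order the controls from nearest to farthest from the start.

Distances from the start:
C (7.73, 1.08): 0.5 mi
A (6.94, 42.13): 41.4 mi
D (47.35, -14.42): 42.8 mi
E (43.99, 30.23): 47.0 mi
F (28.95, -45.54): 51.1 mi
B (46.55, -35.83): 53.6 mi

C, A, D, E, F, B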